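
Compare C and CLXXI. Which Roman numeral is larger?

C = 100
CLXXI = 171
171 is larger

CLXXI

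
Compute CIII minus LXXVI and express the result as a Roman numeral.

CIII = 103
LXXVI = 76
103 - 76 = 27

XXVII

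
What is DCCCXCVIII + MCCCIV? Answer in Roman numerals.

DCCCXCVIII = 898
MCCCIV = 1304
898 + 1304 = 2202

MMCCII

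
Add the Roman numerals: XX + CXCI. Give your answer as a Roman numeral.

XX = 20
CXCI = 191
20 + 191 = 211

CCXI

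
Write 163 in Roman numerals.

Convert 163 to Roman numerals:
  163 contains 1×100 (C)
  63 contains 1×50 (L)
  13 contains 1×10 (X)
  3 contains 3×1 (III)

CLXIII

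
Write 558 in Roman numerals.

Convert 558 to Roman numerals:
  558 contains 1×500 (D)
  58 contains 1×50 (L)
  8 contains 1×5 (V)
  3 contains 3×1 (III)

DLVIII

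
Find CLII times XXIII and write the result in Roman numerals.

CLII = 152
XXIII = 23
152 × 23 = 3496

MMMCDXCVI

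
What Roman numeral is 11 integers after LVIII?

LVIII = 58
58 + 11 = 69

LXIX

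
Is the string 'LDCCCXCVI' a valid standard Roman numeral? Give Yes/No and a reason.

'LDCCCXCVI': Invalid subtractive combination: LD

No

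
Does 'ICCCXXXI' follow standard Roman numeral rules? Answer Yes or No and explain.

'ICCCXXXI': Invalid subtractive combination: IC

No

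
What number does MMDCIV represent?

MMDCIV: M=1000, M=1000, D=500, C=100, IV=4
1000 + 1000 + 500 + 100 + 4 = 2604

2604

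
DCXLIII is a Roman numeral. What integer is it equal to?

DCXLIII: D=500, C=100, XL=40, I=1, I=1, I=1
500 + 100 + 40 + 1 + 1 + 1 = 643

643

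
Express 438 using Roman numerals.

Convert 438 to Roman numerals:
  438 contains 1×400 (CD)
  38 contains 3×10 (XXX)
  8 contains 1×5 (V)
  3 contains 3×1 (III)

CDXXXVIII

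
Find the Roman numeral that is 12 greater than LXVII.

LXVII = 67
67 + 12 = 79

LXXIX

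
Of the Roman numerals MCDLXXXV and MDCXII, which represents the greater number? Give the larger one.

MCDLXXXV = 1485
MDCXII = 1612
1612 is larger

MDCXII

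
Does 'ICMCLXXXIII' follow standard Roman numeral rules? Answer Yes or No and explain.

'ICMCLXXXIII': Invalid subtractive combination: IC

No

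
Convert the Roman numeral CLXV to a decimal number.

CLXV: C=100, L=50, X=10, V=5
100 + 50 + 10 + 5 = 165

165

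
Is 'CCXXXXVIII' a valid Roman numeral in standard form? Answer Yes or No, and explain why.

'CCXXXXVIII': More than 3 consecutive X's

No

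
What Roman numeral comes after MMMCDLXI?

MMMCDLXI = 3461; next is 3462

MMMCDLXII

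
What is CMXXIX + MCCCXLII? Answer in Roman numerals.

CMXXIX = 929
MCCCXLII = 1342
929 + 1342 = 2271

MMCCLXXI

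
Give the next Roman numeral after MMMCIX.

MMMCIX = 3109; next is 3110

MMMCX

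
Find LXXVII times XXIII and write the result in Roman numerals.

LXXVII = 77
XXIII = 23
77 × 23 = 1771

MDCCLXXI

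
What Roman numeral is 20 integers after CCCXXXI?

CCCXXXI = 331
331 + 20 = 351

CCCLI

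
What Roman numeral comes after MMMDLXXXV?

MMMDLXXXV = 3585, so the next integer is 3585 + 1 = 3586

MMMDLXXXVI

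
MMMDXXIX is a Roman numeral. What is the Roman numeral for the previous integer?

MMMDXXIX = 3529; previous is 3528

MMMDXXVIII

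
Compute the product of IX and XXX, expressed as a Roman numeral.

IX = 9
XXX = 30
9 × 30 = 270

CCLXX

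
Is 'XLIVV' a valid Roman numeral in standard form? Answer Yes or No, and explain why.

'XLIVV': V should not appear more than once

No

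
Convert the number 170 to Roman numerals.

Convert 170 to Roman numerals:
  170 contains 1×100 (C)
  70 contains 1×50 (L)
  20 contains 2×10 (XX)

CLXX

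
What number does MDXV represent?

MDXV: M=1000, D=500, X=10, V=5
1000 + 500 + 10 + 5 = 1515

1515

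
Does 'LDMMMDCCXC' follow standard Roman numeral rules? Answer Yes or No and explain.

'LDMMMDCCXC': D should not appear more than once

No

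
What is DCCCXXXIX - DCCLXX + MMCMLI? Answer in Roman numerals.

DCCCXXXIX = 839, DCCLXX = 770, MMCMLI = 2951
839 - 770 = 69
69 + 2951 = 3020

MMMXX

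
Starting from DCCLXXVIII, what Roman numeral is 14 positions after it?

DCCLXXVIII = 778
778 + 14 = 792

DCCXCII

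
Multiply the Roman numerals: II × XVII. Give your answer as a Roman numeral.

II = 2
XVII = 17
2 × 17 = 34

XXXIV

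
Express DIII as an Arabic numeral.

DIII: D=500, I=1, I=1, I=1
500 + 1 + 1 + 1 = 503

503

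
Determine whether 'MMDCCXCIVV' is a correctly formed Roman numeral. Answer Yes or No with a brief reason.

'MMDCCXCIVV': V should not appear more than once

No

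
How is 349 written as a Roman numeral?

Convert 349 to Roman numerals:
  349 contains 3×100 (CCC)
  49 contains 1×40 (XL)
  9 contains 1×9 (IX)

CCCXLIX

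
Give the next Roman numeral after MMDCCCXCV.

MMDCCCXCV = 2895, so the next integer is 2895 + 1 = 2896

MMDCCCXCVI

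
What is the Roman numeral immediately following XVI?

XVI = 16, so the next integer is 16 + 1 = 17

XVII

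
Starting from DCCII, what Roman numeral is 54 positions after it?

DCCII = 702
702 + 54 = 756

DCCLVI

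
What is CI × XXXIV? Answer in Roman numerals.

CI = 101
XXXIV = 34
101 × 34 = 3434

MMMCDXXXIV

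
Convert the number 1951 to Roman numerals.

Convert 1951 to Roman numerals:
  1951 contains 1×1000 (M)
  951 contains 1×900 (CM)
  51 contains 1×50 (L)
  1 contains 1×1 (I)

MCMLI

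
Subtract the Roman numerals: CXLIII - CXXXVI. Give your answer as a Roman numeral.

CXLIII = 143
CXXXVI = 136
143 - 136 = 7

VII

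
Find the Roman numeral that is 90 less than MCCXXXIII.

MCCXXXIII = 1233
1233 - 90 = 1143

MCXLIII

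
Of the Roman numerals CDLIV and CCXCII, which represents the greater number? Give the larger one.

CDLIV = 454
CCXCII = 292
454 is larger

CDLIV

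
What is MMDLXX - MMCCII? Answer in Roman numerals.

MMDLXX = 2570
MMCCII = 2202
2570 - 2202 = 368

CCCLXVIII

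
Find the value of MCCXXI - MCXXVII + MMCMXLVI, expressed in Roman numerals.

MCCXXI = 1221, MCXXVII = 1127, MMCMXLVI = 2946
1221 - 1127 = 94
94 + 2946 = 3040

MMMXL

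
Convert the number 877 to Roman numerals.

Convert 877 to Roman numerals:
  877 contains 1×500 (D)
  377 contains 3×100 (CCC)
  77 contains 1×50 (L)
  27 contains 2×10 (XX)
  7 contains 1×5 (V)
  2 contains 2×1 (II)

DCCCLXXVII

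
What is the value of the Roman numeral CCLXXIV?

CCLXXIV: C=100, C=100, L=50, X=10, X=10, IV=4
100 + 100 + 50 + 10 + 10 + 4 = 274

274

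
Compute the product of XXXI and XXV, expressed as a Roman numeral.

XXXI = 31
XXV = 25
31 × 25 = 775

DCCLXXV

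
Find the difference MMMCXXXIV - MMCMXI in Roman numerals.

MMMCXXXIV = 3134
MMCMXI = 2911
3134 - 2911 = 223

CCXXIII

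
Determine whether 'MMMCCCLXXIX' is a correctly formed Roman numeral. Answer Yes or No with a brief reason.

'MMMCCCLXXIX': Check the rules: uses only the symbols I, V, X, L, C, D, M; no symbol is repeated more than three times in a row; V, L and D each appear at most once; the only place a smaller symbol precedes a larger one is the allowed subtractive pair IX, the symbol right after such a pair (if any) is smaller than the pair's first symbol, and otherwise the values never increase from left to right. Value: M (1000) + M (1000) + M (1000) + C (100) + C (100) + C (100) + L (50) + X (10) + X (10) + IX (9) = 3379. So it is a valid standard Roman numeral.

Yes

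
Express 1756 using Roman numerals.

Convert 1756 to Roman numerals:
  1756 contains 1×1000 (M)
  756 contains 1×500 (D)
  256 contains 2×100 (CC)
  56 contains 1×50 (L)
  6 contains 1×5 (V)
  1 contains 1×1 (I)

MDCCLVI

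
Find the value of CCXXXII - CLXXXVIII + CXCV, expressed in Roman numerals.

CCXXXII = 232, CLXXXVIII = 188, CXCV = 195
232 - 188 = 44
44 + 195 = 239

CCXXXIX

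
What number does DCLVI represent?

DCLVI: D=500, C=100, L=50, V=5, I=1
500 + 100 + 50 + 5 + 1 = 656

656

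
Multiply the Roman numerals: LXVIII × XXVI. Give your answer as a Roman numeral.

LXVIII = 68
XXVI = 26
68 × 26 = 1768

MDCCLXVIII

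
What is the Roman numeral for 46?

Convert 46 to Roman numerals:
  46 contains 1×40 (XL)
  6 contains 1×5 (V)
  1 contains 1×1 (I)

XLVI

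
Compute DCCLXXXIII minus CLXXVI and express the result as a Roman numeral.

DCCLXXXIII = 783
CLXXVI = 176
783 - 176 = 607

DCVII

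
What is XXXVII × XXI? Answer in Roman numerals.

XXXVII = 37
XXI = 21
37 × 21 = 777

DCCLXXVII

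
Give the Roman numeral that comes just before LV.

LV = 55; previous is 54

LIV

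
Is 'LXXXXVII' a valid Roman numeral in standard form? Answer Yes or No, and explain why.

'LXXXXVII': More than 3 consecutive X's

No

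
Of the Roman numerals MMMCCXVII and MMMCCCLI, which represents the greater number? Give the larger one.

MMMCCXVII = 3217
MMMCCCLI = 3351
3351 is larger

MMMCCCLI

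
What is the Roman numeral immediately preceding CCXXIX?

CCXXIX = 229; previous is 228

CCXXVIII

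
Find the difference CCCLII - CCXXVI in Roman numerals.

CCCLII = 352
CCXXVI = 226
352 - 226 = 126

CXXVI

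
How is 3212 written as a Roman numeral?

Convert 3212 to Roman numerals:
  3212 contains 3×1000 (MMM)
  212 contains 2×100 (CC)
  12 contains 1×10 (X)
  2 contains 2×1 (II)

MMMCCXII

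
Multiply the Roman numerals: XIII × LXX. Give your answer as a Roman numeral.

XIII = 13
LXX = 70
13 × 70 = 910

CMX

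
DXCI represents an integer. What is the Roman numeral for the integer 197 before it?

DXCI = 591
591 - 197 = 394

CCCXCIV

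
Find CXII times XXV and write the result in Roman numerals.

CXII = 112
XXV = 25
112 × 25 = 2800

MMDCCC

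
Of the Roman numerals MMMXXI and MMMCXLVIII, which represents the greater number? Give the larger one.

MMMXXI = 3021
MMMCXLVIII = 3148
3148 is larger

MMMCXLVIII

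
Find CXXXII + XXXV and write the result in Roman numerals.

CXXXII = 132
XXXV = 35
132 + 35 = 167

CLXVII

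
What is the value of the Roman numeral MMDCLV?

MMDCLV: M=1000, M=1000, D=500, C=100, L=50, V=5
1000 + 1000 + 500 + 100 + 50 + 5 = 2655

2655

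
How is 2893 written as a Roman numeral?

Convert 2893 to Roman numerals:
  2893 contains 2×1000 (MM)
  893 contains 1×500 (D)
  393 contains 3×100 (CCC)
  93 contains 1×90 (XC)
  3 contains 3×1 (III)

MMDCCCXCIII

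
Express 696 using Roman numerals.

Convert 696 to Roman numerals:
  696 contains 1×500 (D)
  196 contains 1×100 (C)
  96 contains 1×90 (XC)
  6 contains 1×5 (V)
  1 contains 1×1 (I)

DCXCVI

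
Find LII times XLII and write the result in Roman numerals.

LII = 52
XLII = 42
52 × 42 = 2184

MMCLXXXIV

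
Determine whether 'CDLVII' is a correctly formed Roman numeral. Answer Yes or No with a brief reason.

'CDLVII': Check the rules: uses only the symbols I, V, X, L, C, D, M; no symbol is repeated more than three times in a row; V, L and D each appear at most once; the only place a smaller symbol precedes a larger one is the allowed subtractive pair CD, the symbol right after such a pair (if any) is smaller than the pair's first symbol, and otherwise the values never increase from left to right. Value: CD (400) + L (50) + V (5) + I (1) + I (1) = 457. So it is a valid standard Roman numeral.

Yes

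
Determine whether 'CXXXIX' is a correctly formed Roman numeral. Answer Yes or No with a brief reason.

'CXXXIX': Check the rules: uses only the symbols I, V, X, L, C, D, M; no symbol is repeated more than three times in a row; V, L and D each appear at most once; the only place a smaller symbol precedes a larger one is the allowed subtractive pair IX, the symbol right after such a pair (if any) is smaller than the pair's first symbol, and otherwise the values never increase from left to right. Value: C (100) + X (10) + X (10) + X (10) + IX (9) = 139. So it is a valid standard Roman numeral.

Yes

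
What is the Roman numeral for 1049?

Convert 1049 to Roman numerals:
  1049 contains 1×1000 (M)
  49 contains 1×40 (XL)
  9 contains 1×9 (IX)

MXLIX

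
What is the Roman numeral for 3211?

Convert 3211 to Roman numerals:
  3211 contains 3×1000 (MMM)
  211 contains 2×100 (CC)
  11 contains 1×10 (X)
  1 contains 1×1 (I)

MMMCCXI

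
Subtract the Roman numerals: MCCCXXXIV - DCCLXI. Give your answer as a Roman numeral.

MCCCXXXIV = 1334
DCCLXI = 761
1334 - 761 = 573

DLXXIII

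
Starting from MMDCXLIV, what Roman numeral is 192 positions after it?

MMDCXLIV = 2644
2644 + 192 = 2836

MMDCCCXXXVI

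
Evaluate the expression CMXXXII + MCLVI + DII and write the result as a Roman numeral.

CMXXXII = 932, MCLVI = 1156, DII = 502
932 + 1156 = 2088
2088 + 502 = 2590

MMDXC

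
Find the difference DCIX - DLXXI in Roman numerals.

DCIX = 609
DLXXI = 571
609 - 571 = 38

XXXVIII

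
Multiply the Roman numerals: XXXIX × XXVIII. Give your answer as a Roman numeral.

XXXIX = 39
XXVIII = 28
39 × 28 = 1092

MXCII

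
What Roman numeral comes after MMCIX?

MMCIX = 2109, so the next integer is 2109 + 1 = 2110

MMCX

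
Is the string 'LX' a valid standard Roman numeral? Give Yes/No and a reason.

'LX': Check the rules: uses only the symbols I, V, X, L, C, D, M; no symbol is repeated more than three times in a row; V, L and D each appear at most once; no smaller symbol precedes a larger one (values never increase from left to right). Value: L (50) + X (10) = 60. So it is a valid standard Roman numeral.

Yes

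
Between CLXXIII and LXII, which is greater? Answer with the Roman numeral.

CLXXIII = 173
LXII = 62
173 is larger

CLXXIII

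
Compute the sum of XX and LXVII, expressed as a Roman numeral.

XX = 20
LXVII = 67
20 + 67 = 87

LXXXVII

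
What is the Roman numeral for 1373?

Convert 1373 to Roman numerals:
  1373 contains 1×1000 (M)
  373 contains 3×100 (CCC)
  73 contains 1×50 (L)
  23 contains 2×10 (XX)
  3 contains 3×1 (III)

MCCCLXXIII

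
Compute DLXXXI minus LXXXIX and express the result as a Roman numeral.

DLXXXI = 581
LXXXIX = 89
581 - 89 = 492

CDXCII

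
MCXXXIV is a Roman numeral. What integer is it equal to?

MCXXXIV: M=1000, C=100, X=10, X=10, X=10, IV=4
1000 + 100 + 10 + 10 + 10 + 4 = 1134

1134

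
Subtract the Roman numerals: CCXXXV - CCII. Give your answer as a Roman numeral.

CCXXXV = 235
CCII = 202
235 - 202 = 33

XXXIII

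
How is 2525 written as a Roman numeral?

Convert 2525 to Roman numerals:
  2525 contains 2×1000 (MM)
  525 contains 1×500 (D)
  25 contains 2×10 (XX)
  5 contains 1×5 (V)

MMDXXV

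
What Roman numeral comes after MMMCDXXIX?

MMMCDXXIX = 3429, so the next integer is 3429 + 1 = 3430

MMMCDXXX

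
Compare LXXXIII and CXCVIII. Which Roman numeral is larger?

LXXXIII = 83
CXCVIII = 198
198 is larger

CXCVIII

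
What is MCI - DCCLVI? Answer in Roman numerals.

MCI = 1101
DCCLVI = 756
1101 - 756 = 345

CCCXLV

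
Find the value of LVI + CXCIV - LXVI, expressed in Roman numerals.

LVI = 56, CXCIV = 194, LXVI = 66
56 + 194 = 250
250 - 66 = 184

CLXXXIV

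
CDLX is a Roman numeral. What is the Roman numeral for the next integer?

CDLX = 460; next is 461

CDLXI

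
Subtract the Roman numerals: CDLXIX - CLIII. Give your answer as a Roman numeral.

CDLXIX = 469
CLIII = 153
469 - 153 = 316

CCCXVI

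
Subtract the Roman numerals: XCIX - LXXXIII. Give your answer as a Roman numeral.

XCIX = 99
LXXXIII = 83
99 - 83 = 16

XVI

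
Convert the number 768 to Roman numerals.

Convert 768 to Roman numerals:
  768 contains 1×500 (D)
  268 contains 2×100 (CC)
  68 contains 1×50 (L)
  18 contains 1×10 (X)
  8 contains 1×5 (V)
  3 contains 3×1 (III)

DCCLXVIII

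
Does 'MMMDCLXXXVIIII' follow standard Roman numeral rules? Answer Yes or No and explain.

'MMMDCLXXXVIIII': More than 3 consecutive I's

No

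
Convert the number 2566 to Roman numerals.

Convert 2566 to Roman numerals:
  2566 contains 2×1000 (MM)
  566 contains 1×500 (D)
  66 contains 1×50 (L)
  16 contains 1×10 (X)
  6 contains 1×5 (V)
  1 contains 1×1 (I)

MMDLXVI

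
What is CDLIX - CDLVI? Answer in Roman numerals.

CDLIX = 459
CDLVI = 456
459 - 456 = 3

III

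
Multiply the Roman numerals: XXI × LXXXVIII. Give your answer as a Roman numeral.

XXI = 21
LXXXVIII = 88
21 × 88 = 1848

MDCCCXLVIII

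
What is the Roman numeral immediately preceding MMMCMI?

MMMCMI = 3901, so the previous integer is 3901 - 1 = 3900

MMMCM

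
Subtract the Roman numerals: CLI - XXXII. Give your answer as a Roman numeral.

CLI = 151
XXXII = 32
151 - 32 = 119

CXIX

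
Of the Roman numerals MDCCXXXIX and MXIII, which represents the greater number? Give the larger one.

MDCCXXXIX = 1739
MXIII = 1013
1739 is larger

MDCCXXXIX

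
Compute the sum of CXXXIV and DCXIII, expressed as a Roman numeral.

CXXXIV = 134
DCXIII = 613
134 + 613 = 747

DCCXLVII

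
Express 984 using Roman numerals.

Convert 984 to Roman numerals:
  984 contains 1×900 (CM)
  84 contains 1×50 (L)
  34 contains 3×10 (XXX)
  4 contains 1×4 (IV)

CMLXXXIV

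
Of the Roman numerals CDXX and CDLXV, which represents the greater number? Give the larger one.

CDXX = 420
CDLXV = 465
465 is larger

CDLXV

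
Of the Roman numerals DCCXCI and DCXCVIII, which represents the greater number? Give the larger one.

DCCXCI = 791
DCXCVIII = 698
791 is larger

DCCXCI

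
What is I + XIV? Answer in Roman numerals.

I = 1
XIV = 14
1 + 14 = 15

XV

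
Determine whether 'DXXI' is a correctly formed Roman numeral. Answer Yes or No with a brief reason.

'DXXI': Check the rules: uses only the symbols I, V, X, L, C, D, M; no symbol is repeated more than three times in a row; V, L and D each appear at most once; no smaller symbol precedes a larger one (values never increase from left to right). Value: D (500) + X (10) + X (10) + I (1) = 521. So it is a valid standard Roman numeral.

Yes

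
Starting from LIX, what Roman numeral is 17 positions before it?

LIX = 59
59 - 17 = 42

XLII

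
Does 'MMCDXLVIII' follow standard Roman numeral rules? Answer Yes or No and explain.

'MMCDXLVIII': Check the rules: uses only the symbols I, V, X, L, C, D, M; no symbol is repeated more than three times in a row; V, L and D each appear at most once; the only places a smaller symbol precedes a larger one are the allowed subtractive pairs CD, XL, the symbol right after such a pair (if any) is smaller than the pair's first symbol, and otherwise the values never increase from left to right. Value: M (1000) + M (1000) + CD (400) + XL (40) + V (5) + I (1) + I (1) + I (1) = 2448. So it is a valid standard Roman numeral.

Yes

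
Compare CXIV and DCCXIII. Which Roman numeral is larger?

CXIV = 114
DCCXIII = 713
713 is larger

DCCXIII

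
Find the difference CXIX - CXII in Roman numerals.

CXIX = 119
CXII = 112
119 - 112 = 7

VII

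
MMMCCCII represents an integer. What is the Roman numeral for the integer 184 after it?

MMMCCCII = 3302
3302 + 184 = 3486

MMMCDLXXXVI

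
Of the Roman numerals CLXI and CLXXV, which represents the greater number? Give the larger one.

CLXI = 161
CLXXV = 175
175 is larger

CLXXV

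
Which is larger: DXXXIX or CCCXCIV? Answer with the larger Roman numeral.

DXXXIX = 539
CCCXCIV = 394
539 is larger

DXXXIX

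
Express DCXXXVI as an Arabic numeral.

DCXXXVI: D=500, C=100, X=10, X=10, X=10, V=5, I=1
500 + 100 + 10 + 10 + 10 + 5 + 1 = 636

636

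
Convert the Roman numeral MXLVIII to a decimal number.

MXLVIII: M=1000, XL=40, V=5, I=1, I=1, I=1
1000 + 40 + 5 + 1 + 1 + 1 = 1048

1048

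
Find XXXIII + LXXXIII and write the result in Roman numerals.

XXXIII = 33
LXXXIII = 83
33 + 83 = 116

CXVI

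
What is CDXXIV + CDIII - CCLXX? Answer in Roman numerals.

CDXXIV = 424, CDIII = 403, CCLXX = 270
424 + 403 = 827
827 - 270 = 557

DLVII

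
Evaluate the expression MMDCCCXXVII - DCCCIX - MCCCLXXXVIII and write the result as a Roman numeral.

MMDCCCXXVII = 2827, DCCCIX = 809, MCCCLXXXVIII = 1388
2827 - 809 = 2018
2018 - 1388 = 630

DCXXX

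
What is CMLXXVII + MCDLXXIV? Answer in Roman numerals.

CMLXXVII = 977
MCDLXXIV = 1474
977 + 1474 = 2451

MMCDLI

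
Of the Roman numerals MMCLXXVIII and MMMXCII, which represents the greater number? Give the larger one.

MMCLXXVIII = 2178
MMMXCII = 3092
3092 is larger

MMMXCII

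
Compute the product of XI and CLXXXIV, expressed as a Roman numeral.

XI = 11
CLXXXIV = 184
11 × 184 = 2024

MMXXIV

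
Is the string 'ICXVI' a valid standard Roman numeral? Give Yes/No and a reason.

'ICXVI': Invalid subtractive combination: IC

No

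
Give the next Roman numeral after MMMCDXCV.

MMMCDXCV = 3495; next is 3496

MMMCDXCVI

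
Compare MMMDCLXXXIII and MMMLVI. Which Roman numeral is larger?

MMMDCLXXXIII = 3683
MMMLVI = 3056
3683 is larger

MMMDCLXXXIII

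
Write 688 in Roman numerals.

Convert 688 to Roman numerals:
  688 contains 1×500 (D)
  188 contains 1×100 (C)
  88 contains 1×50 (L)
  38 contains 3×10 (XXX)
  8 contains 1×5 (V)
  3 contains 3×1 (III)

DCLXXXVIII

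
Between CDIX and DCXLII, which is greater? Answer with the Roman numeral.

CDIX = 409
DCXLII = 642
642 is larger

DCXLII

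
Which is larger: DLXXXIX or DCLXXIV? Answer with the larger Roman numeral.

DLXXXIX = 589
DCLXXIV = 674
674 is larger

DCLXXIV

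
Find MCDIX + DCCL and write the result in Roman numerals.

MCDIX = 1409
DCCL = 750
1409 + 750 = 2159

MMCLIX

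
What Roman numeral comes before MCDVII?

MCDVII = 1407; previous is 1406

MCDVI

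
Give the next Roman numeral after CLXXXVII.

CLXXXVII = 187, so the next integer is 187 + 1 = 188

CLXXXVIII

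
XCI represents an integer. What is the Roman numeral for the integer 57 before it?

XCI = 91
91 - 57 = 34

XXXIV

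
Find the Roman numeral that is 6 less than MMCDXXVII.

MMCDXXVII = 2427
2427 - 6 = 2421

MMCDXXI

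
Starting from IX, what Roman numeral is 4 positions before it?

IX = 9
9 - 4 = 5

V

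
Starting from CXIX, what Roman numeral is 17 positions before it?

CXIX = 119
119 - 17 = 102

CII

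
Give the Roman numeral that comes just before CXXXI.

CXXXI = 131, so the previous integer is 131 - 1 = 130

CXXX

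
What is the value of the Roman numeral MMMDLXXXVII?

MMMDLXXXVII: M=1000, M=1000, M=1000, D=500, L=50, X=10, X=10, X=10, V=5, I=1, I=1
1000 + 1000 + 1000 + 500 + 50 + 10 + 10 + 10 + 5 + 1 + 1 = 3587

3587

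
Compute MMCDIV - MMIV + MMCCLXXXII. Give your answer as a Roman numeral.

MMCDIV = 2404, MMIV = 2004, MMCCLXXXII = 2282
2404 - 2004 = 400
400 + 2282 = 2682

MMDCLXXXII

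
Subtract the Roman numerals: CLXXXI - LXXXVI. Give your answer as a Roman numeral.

CLXXXI = 181
LXXXVI = 86
181 - 86 = 95

XCV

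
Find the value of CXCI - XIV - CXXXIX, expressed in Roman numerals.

CXCI = 191, XIV = 14, CXXXIX = 139
191 - 14 = 177
177 - 139 = 38

XXXVIII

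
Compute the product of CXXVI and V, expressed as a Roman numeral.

CXXVI = 126
V = 5
126 × 5 = 630

DCXXX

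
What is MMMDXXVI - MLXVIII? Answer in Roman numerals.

MMMDXXVI = 3526
MLXVIII = 1068
3526 - 1068 = 2458

MMCDLVIII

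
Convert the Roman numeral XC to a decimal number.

XC: XC=90

90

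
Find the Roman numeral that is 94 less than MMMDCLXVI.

MMMDCLXVI = 3666
3666 - 94 = 3572

MMMDLXXII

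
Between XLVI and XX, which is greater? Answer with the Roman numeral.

XLVI = 46
XX = 20
46 is larger

XLVI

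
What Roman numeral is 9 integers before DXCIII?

DXCIII = 593
593 - 9 = 584

DLXXXIV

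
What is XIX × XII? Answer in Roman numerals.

XIX = 19
XII = 12
19 × 12 = 228

CCXXVIII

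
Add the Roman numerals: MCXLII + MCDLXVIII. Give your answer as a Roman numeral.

MCXLII = 1142
MCDLXVIII = 1468
1142 + 1468 = 2610

MMDCX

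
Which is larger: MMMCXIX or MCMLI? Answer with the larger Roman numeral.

MMMCXIX = 3119
MCMLI = 1951
3119 is larger

MMMCXIX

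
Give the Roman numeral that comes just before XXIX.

XXIX = 29, so the previous integer is 29 - 1 = 28

XXVIII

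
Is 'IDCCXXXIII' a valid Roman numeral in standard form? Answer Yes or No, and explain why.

'IDCCXXXIII': Invalid subtractive combination: ID

No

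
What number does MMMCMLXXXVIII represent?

MMMCMLXXXVIII: M=1000, M=1000, M=1000, CM=900, L=50, X=10, X=10, X=10, V=5, I=1, I=1, I=1
1000 + 1000 + 1000 + 900 + 50 + 10 + 10 + 10 + 5 + 1 + 1 + 1 = 3988

3988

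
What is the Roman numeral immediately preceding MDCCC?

MDCCC = 1800, so the previous integer is 1800 - 1 = 1799

MDCCXCIX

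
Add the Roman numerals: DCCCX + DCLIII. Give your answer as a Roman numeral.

DCCCX = 810
DCLIII = 653
810 + 653 = 1463

MCDLXIII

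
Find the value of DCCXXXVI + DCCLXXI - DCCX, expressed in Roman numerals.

DCCXXXVI = 736, DCCLXXI = 771, DCCX = 710
736 + 771 = 1507
1507 - 710 = 797

DCCXCVII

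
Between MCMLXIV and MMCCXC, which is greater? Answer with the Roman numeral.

MCMLXIV = 1964
MMCCXC = 2290
2290 is larger

MMCCXC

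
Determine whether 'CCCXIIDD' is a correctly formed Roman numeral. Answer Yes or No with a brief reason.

'CCCXIIDD': D should not appear more than once

No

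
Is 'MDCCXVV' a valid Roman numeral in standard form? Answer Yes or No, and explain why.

'MDCCXVV': V should not appear more than once

No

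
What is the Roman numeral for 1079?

Convert 1079 to Roman numerals:
  1079 contains 1×1000 (M)
  79 contains 1×50 (L)
  29 contains 2×10 (XX)
  9 contains 1×9 (IX)

MLXXIX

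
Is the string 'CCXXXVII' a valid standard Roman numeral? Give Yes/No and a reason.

'CCXXXVII': Check the rules: uses only the symbols I, V, X, L, C, D, M; no symbol is repeated more than three times in a row; V, L and D each appear at most once; no smaller symbol precedes a larger one (values never increase from left to right). Value: C (100) + C (100) + X (10) + X (10) + X (10) + V (5) + I (1) + I (1) = 237. So it is a valid standard Roman numeral.

Yes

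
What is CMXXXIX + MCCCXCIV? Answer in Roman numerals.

CMXXXIX = 939
MCCCXCIV = 1394
939 + 1394 = 2333

MMCCCXXXIII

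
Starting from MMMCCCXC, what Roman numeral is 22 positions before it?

MMMCCCXC = 3390
3390 - 22 = 3368

MMMCCCLXVIII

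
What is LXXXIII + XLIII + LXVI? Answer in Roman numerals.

LXXXIII = 83, XLIII = 43, LXVI = 66
83 + 43 = 126
126 + 66 = 192

CXCII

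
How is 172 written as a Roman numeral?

Convert 172 to Roman numerals:
  172 contains 1×100 (C)
  72 contains 1×50 (L)
  22 contains 2×10 (XX)
  2 contains 2×1 (II)

CLXXII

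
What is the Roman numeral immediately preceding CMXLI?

CMXLI = 941, so the previous integer is 941 - 1 = 940

CMXL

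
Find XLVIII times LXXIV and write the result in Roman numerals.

XLVIII = 48
LXXIV = 74
48 × 74 = 3552

MMMDLII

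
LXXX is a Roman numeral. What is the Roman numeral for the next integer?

LXXX = 80; next is 81

LXXXI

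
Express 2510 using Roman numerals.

Convert 2510 to Roman numerals:
  2510 contains 2×1000 (MM)
  510 contains 1×500 (D)
  10 contains 1×10 (X)

MMDX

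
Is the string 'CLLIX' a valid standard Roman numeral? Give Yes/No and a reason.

'CLLIX': L should not appear more than once

No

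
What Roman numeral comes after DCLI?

DCLI = 651; next is 652

DCLII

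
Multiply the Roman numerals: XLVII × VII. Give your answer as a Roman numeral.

XLVII = 47
VII = 7
47 × 7 = 329

CCCXXIX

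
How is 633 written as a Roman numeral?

Convert 633 to Roman numerals:
  633 contains 1×500 (D)
  133 contains 1×100 (C)
  33 contains 3×10 (XXX)
  3 contains 3×1 (III)

DCXXXIII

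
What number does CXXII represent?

CXXII: C=100, X=10, X=10, I=1, I=1
100 + 10 + 10 + 1 + 1 = 122

122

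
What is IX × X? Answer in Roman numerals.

IX = 9
X = 10
9 × 10 = 90

XC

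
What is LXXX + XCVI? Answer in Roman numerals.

LXXX = 80
XCVI = 96
80 + 96 = 176

CLXXVI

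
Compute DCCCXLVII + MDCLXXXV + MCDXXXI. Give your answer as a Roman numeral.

DCCCXLVII = 847, MDCLXXXV = 1685, MCDXXXI = 1431
847 + 1685 = 2532
2532 + 1431 = 3963

MMMCMLXIII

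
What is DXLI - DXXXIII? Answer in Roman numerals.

DXLI = 541
DXXXIII = 533
541 - 533 = 8

VIII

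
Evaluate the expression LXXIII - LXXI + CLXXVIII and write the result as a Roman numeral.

LXXIII = 73, LXXI = 71, CLXXVIII = 178
73 - 71 = 2
2 + 178 = 180

CLXXX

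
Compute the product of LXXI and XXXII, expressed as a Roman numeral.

LXXI = 71
XXXII = 32
71 × 32 = 2272

MMCCLXXII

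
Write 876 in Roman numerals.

Convert 876 to Roman numerals:
  876 contains 1×500 (D)
  376 contains 3×100 (CCC)
  76 contains 1×50 (L)
  26 contains 2×10 (XX)
  6 contains 1×5 (V)
  1 contains 1×1 (I)

DCCCLXXVI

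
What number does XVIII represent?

XVIII: X=10, V=5, I=1, I=1, I=1
10 + 5 + 1 + 1 + 1 = 18

18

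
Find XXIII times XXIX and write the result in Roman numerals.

XXIII = 23
XXIX = 29
23 × 29 = 667

DCLXVII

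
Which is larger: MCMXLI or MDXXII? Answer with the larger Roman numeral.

MCMXLI = 1941
MDXXII = 1522
1941 is larger

MCMXLI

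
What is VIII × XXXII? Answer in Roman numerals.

VIII = 8
XXXII = 32
8 × 32 = 256

CCLVI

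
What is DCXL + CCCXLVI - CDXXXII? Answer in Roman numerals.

DCXL = 640, CCCXLVI = 346, CDXXXII = 432
640 + 346 = 986
986 - 432 = 554

DLIV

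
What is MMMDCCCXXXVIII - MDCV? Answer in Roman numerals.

MMMDCCCXXXVIII = 3838
MDCV = 1605
3838 - 1605 = 2233

MMCCXXXIII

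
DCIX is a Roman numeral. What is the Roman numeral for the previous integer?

DCIX = 609; previous is 608

DCVIII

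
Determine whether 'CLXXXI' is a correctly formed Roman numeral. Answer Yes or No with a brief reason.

'CLXXXI': Check the rules: uses only the symbols I, V, X, L, C, D, M; no symbol is repeated more than three times in a row; V, L and D each appear at most once; no smaller symbol precedes a larger one (values never increase from left to right). Value: C (100) + L (50) + X (10) + X (10) + X (10) + I (1) = 181. So it is a valid standard Roman numeral.

Yes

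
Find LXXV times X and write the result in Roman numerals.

LXXV = 75
X = 10
75 × 10 = 750

DCCL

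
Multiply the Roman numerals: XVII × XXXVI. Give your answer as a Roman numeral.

XVII = 17
XXXVI = 36
17 × 36 = 612

DCXII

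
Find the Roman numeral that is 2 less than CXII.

CXII = 112
112 - 2 = 110

CX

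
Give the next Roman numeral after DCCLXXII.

DCCLXXII = 772; next is 773

DCCLXXIII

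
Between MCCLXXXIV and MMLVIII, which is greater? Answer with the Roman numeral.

MCCLXXXIV = 1284
MMLVIII = 2058
2058 is larger

MMLVIII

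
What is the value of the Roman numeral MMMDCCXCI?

MMMDCCXCI: M=1000, M=1000, M=1000, D=500, C=100, C=100, XC=90, I=1
1000 + 1000 + 1000 + 500 + 100 + 100 + 90 + 1 = 3791

3791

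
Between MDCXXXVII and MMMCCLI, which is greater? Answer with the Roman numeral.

MDCXXXVII = 1637
MMMCCLI = 3251
3251 is larger

MMMCCLI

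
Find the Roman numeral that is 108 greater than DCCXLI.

DCCXLI = 741
741 + 108 = 849

DCCCXLIX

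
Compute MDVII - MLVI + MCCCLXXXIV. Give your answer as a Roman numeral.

MDVII = 1507, MLVI = 1056, MCCCLXXXIV = 1384
1507 - 1056 = 451
451 + 1384 = 1835

MDCCCXXXV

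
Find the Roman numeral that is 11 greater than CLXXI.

CLXXI = 171
171 + 11 = 182

CLXXXII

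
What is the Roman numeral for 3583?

Convert 3583 to Roman numerals:
  3583 contains 3×1000 (MMM)
  583 contains 1×500 (D)
  83 contains 1×50 (L)
  33 contains 3×10 (XXX)
  3 contains 3×1 (III)

MMMDLXXXIII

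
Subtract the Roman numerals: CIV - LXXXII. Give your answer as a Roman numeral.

CIV = 104
LXXXII = 82
104 - 82 = 22

XXII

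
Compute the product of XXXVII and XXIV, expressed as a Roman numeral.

XXXVII = 37
XXIV = 24
37 × 24 = 888

DCCCLXXXVIII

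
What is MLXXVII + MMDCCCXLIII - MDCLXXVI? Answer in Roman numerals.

MLXXVII = 1077, MMDCCCXLIII = 2843, MDCLXXVI = 1676
1077 + 2843 = 3920
3920 - 1676 = 2244

MMCCXLIV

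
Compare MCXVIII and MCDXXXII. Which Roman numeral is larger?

MCXVIII = 1118
MCDXXXII = 1432
1432 is larger

MCDXXXII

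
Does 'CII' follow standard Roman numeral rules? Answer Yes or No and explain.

'CII': Check the rules: uses only the symbols I, V, X, L, C, D, M; no symbol is repeated more than three times in a row; V, L and D each appear at most once; no smaller symbol precedes a larger one (values never increase from left to right). Value: C (100) + I (1) + I (1) = 102. So it is a valid standard Roman numeral.

Yes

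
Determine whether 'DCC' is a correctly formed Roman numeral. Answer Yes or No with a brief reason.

'DCC': Check the rules: uses only the symbols I, V, X, L, C, D, M; no symbol is repeated more than three times in a row; V, L and D each appear at most once; no smaller symbol precedes a larger one (values never increase from left to right). Value: D (500) + C (100) + C (100) = 700. So it is a valid standard Roman numeral.

Yes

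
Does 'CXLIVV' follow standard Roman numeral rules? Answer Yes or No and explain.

'CXLIVV': V should not appear more than once

No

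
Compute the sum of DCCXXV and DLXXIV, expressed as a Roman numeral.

DCCXXV = 725
DLXXIV = 574
725 + 574 = 1299

MCCXCIX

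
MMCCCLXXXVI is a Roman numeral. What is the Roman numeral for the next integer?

MMCCCLXXXVI = 2386, so the next integer is 2386 + 1 = 2387

MMCCCLXXXVII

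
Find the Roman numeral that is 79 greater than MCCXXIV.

MCCXXIV = 1224
1224 + 79 = 1303

MCCCIII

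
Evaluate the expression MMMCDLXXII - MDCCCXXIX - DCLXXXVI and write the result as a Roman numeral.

MMMCDLXXII = 3472, MDCCCXXIX = 1829, DCLXXXVI = 686
3472 - 1829 = 1643
1643 - 686 = 957

CMLVII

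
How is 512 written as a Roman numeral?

Convert 512 to Roman numerals:
  512 contains 1×500 (D)
  12 contains 1×10 (X)
  2 contains 2×1 (II)

DXII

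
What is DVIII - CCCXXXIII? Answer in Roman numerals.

DVIII = 508
CCCXXXIII = 333
508 - 333 = 175

CLXXV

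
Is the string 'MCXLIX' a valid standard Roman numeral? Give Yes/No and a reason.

'MCXLIX': Check the rules: uses only the symbols I, V, X, L, C, D, M; no symbol is repeated more than three times in a row; V, L and D each appear at most once; the only places a smaller symbol precedes a larger one are the allowed subtractive pairs XL, IX, the symbol right after such a pair (if any) is smaller than the pair's first symbol, and otherwise the values never increase from left to right. Value: M (1000) + C (100) + XL (40) + IX (9) = 1149. So it is a valid standard Roman numeral.

Yes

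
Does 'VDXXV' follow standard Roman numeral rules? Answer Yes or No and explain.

'VDXXV': V should not appear more than once

No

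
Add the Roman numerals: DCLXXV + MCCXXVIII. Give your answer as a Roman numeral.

DCLXXV = 675
MCCXXVIII = 1228
675 + 1228 = 1903

MCMIII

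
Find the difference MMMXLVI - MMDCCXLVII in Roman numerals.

MMMXLVI = 3046
MMDCCXLVII = 2747
3046 - 2747 = 299

CCXCIX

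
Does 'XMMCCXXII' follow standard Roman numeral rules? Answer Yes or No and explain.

'XMMCCXXII': Invalid subtractive combination: XM

No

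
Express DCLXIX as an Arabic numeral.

DCLXIX: D=500, C=100, L=50, X=10, IX=9
500 + 100 + 50 + 10 + 9 = 669

669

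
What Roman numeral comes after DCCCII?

DCCCII = 802, so the next integer is 802 + 1 = 803

DCCCIII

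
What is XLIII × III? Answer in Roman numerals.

XLIII = 43
III = 3
43 × 3 = 129

CXXIX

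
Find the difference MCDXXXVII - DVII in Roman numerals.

MCDXXXVII = 1437
DVII = 507
1437 - 507 = 930

CMXXX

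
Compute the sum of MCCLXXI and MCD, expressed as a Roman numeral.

MCCLXXI = 1271
MCD = 1400
1271 + 1400 = 2671

MMDCLXXI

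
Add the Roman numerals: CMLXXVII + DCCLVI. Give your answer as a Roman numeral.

CMLXXVII = 977
DCCLVI = 756
977 + 756 = 1733

MDCCXXXIII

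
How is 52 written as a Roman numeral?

Convert 52 to Roman numerals:
  52 contains 1×50 (L)
  2 contains 2×1 (II)

LII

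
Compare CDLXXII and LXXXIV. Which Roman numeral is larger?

CDLXXII = 472
LXXXIV = 84
472 is larger

CDLXXII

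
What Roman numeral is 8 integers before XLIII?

XLIII = 43
43 - 8 = 35

XXXV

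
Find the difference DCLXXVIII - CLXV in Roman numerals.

DCLXXVIII = 678
CLXV = 165
678 - 165 = 513

DXIII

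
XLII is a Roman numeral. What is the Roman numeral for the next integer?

XLII = 42; next is 43

XLIII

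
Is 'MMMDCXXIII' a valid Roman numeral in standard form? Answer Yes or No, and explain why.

'MMMDCXXIII': Check the rules: uses only the symbols I, V, X, L, C, D, M; no symbol is repeated more than three times in a row; V, L and D each appear at most once; no smaller symbol precedes a larger one (values never increase from left to right). Value: M (1000) + M (1000) + M (1000) + D (500) + C (100) + X (10) + X (10) + I (1) + I (1) + I (1) = 3623. So it is a valid standard Roman numeral.

Yes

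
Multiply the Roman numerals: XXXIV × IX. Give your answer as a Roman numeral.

XXXIV = 34
IX = 9
34 × 9 = 306

CCCVI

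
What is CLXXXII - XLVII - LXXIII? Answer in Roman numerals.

CLXXXII = 182, XLVII = 47, LXXIII = 73
182 - 47 = 135
135 - 73 = 62

LXII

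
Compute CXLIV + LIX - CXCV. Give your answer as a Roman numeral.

CXLIV = 144, LIX = 59, CXCV = 195
144 + 59 = 203
203 - 195 = 8

VIII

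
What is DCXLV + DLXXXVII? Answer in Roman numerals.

DCXLV = 645
DLXXXVII = 587
645 + 587 = 1232

MCCXXXII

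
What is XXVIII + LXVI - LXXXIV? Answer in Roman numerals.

XXVIII = 28, LXVI = 66, LXXXIV = 84
28 + 66 = 94
94 - 84 = 10

X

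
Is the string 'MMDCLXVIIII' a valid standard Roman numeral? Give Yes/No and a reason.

'MMDCLXVIIII': More than 3 consecutive I's

No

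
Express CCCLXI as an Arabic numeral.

CCCLXI: C=100, C=100, C=100, L=50, X=10, I=1
100 + 100 + 100 + 50 + 10 + 1 = 361

361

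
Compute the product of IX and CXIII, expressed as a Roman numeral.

IX = 9
CXIII = 113
9 × 113 = 1017

MXVII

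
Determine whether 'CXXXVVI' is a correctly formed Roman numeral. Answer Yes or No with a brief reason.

'CXXXVVI': V should not appear more than once

No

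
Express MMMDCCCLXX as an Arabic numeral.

MMMDCCCLXX: M=1000, M=1000, M=1000, D=500, C=100, C=100, C=100, L=50, X=10, X=10
1000 + 1000 + 1000 + 500 + 100 + 100 + 100 + 50 + 10 + 10 = 3870

3870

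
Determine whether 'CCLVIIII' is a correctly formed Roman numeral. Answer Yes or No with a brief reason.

'CCLVIIII': More than 3 consecutive I's

No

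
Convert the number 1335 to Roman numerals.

Convert 1335 to Roman numerals:
  1335 contains 1×1000 (M)
  335 contains 3×100 (CCC)
  35 contains 3×10 (XXX)
  5 contains 1×5 (V)

MCCCXXXV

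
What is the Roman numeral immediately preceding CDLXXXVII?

CDLXXXVII = 487, so the previous integer is 487 - 1 = 486

CDLXXXVI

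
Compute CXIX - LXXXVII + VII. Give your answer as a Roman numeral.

CXIX = 119, LXXXVII = 87, VII = 7
119 - 87 = 32
32 + 7 = 39

XXXIX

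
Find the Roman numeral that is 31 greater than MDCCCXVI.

MDCCCXVI = 1816
1816 + 31 = 1847

MDCCCXLVII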